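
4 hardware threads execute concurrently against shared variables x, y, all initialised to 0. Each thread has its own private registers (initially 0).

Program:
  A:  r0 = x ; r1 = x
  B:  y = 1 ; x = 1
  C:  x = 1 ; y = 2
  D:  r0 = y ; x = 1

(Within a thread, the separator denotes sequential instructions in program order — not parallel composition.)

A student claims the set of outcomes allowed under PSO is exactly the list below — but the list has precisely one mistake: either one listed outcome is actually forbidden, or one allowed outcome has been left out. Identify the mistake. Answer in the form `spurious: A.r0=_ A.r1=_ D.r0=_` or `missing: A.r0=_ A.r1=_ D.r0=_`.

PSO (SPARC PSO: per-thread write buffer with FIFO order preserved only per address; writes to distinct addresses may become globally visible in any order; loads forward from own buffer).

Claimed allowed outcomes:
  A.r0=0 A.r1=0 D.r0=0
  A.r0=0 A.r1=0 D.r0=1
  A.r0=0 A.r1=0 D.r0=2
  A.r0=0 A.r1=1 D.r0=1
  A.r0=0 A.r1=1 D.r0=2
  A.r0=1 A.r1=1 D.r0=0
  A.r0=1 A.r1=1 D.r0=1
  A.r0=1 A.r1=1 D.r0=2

outcome vector order: (A.r0,A.r1,D.r0)
PSO (9): 0/0/0 0/0/1 0/0/2 0/1/0 0/1/1 0/1/2 1/1/0 1/1/1 1/1/2
PSO∖claimed = {0/1/0}

missing: A.r0=0 A.r1=1 D.r0=0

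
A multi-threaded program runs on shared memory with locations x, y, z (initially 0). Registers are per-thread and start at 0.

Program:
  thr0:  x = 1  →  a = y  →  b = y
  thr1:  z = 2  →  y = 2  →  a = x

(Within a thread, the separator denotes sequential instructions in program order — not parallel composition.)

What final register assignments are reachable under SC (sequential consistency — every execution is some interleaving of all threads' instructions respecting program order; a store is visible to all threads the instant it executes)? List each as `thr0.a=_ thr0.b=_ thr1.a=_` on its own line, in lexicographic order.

outcome vector order: (thr0.a,thr0.b,thr1.a)
|SC outcomes| = 4

thr0.a=0 thr0.b=0 thr1.a=1
thr0.a=0 thr0.b=2 thr1.a=1
thr0.a=2 thr0.b=2 thr1.a=0
thr0.a=2 thr0.b=2 thr1.a=1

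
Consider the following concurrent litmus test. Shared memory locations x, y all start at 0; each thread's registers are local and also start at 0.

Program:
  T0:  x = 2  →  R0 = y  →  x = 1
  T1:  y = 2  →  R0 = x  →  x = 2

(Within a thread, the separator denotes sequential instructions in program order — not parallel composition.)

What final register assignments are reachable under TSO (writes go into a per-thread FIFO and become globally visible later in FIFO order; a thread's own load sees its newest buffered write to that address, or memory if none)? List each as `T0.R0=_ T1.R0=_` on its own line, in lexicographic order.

T0.R0=0 T1.R0=0
T0.R0=0 T1.R0=1
T0.R0=0 T1.R0=2
T0.R0=2 T1.R0=0
T0.R0=2 T1.R0=1
T0.R0=2 T1.R0=2

outcome vector order: (T0.R0,T1.R0)
|TSO outcomes| = 6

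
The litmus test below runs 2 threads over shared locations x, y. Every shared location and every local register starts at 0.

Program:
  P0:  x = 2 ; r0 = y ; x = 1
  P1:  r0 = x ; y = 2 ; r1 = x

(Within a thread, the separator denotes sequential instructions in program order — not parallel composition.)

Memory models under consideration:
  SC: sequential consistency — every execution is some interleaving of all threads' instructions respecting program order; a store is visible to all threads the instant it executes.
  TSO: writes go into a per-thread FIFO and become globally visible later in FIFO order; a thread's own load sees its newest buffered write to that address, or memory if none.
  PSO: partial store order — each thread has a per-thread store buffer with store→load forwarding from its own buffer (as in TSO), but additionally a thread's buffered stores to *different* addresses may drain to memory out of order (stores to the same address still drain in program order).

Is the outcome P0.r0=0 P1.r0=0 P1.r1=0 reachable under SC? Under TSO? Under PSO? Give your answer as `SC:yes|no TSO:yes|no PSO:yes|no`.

outcome vector order: (P0.r0,P1.r0,P1.r1)
SC (10): 001 002 011 021 022 200 201 202 221 222
TSO (11): 000 001 002 011 021 022 200 201 202 221 222
PSO (11): 000 001 002 011 021 022 200 201 202 221 222
target 000 ∈ {TSO,PSO}

SC:no TSO:yes PSO:yes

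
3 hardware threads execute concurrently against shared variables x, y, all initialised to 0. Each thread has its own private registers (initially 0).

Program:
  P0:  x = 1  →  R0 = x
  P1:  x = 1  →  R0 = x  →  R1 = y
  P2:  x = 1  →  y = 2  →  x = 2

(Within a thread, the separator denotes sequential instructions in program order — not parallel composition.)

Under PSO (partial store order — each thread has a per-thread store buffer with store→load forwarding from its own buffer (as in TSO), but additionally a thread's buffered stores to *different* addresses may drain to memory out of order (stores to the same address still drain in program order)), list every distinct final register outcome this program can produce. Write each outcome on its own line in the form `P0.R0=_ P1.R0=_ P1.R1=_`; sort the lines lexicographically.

outcome vector order: (P0.R0,P1.R0,P1.R1)
|PSO outcomes| = 8

P0.R0=1 P1.R0=1 P1.R1=0
P0.R0=1 P1.R0=1 P1.R1=2
P0.R0=1 P1.R0=2 P1.R1=0
P0.R0=1 P1.R0=2 P1.R1=2
P0.R0=2 P1.R0=1 P1.R1=0
P0.R0=2 P1.R0=1 P1.R1=2
P0.R0=2 P1.R0=2 P1.R1=0
P0.R0=2 P1.R0=2 P1.R1=2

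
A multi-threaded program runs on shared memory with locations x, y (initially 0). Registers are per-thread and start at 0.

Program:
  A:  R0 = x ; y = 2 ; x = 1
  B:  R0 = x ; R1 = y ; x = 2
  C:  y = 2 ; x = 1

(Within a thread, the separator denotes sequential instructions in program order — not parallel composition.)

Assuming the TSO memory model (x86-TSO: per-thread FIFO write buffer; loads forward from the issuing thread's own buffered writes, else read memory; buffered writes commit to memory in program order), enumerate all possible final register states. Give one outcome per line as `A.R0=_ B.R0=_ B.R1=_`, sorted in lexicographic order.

outcome vector order: (A.R0,B.R0,B.R1)
|TSO outcomes| = 9

A.R0=0 B.R0=0 B.R1=0
A.R0=0 B.R0=0 B.R1=2
A.R0=0 B.R0=1 B.R1=2
A.R0=1 B.R0=0 B.R1=0
A.R0=1 B.R0=0 B.R1=2
A.R0=1 B.R0=1 B.R1=2
A.R0=2 B.R0=0 B.R1=0
A.R0=2 B.R0=0 B.R1=2
A.R0=2 B.R0=1 B.R1=2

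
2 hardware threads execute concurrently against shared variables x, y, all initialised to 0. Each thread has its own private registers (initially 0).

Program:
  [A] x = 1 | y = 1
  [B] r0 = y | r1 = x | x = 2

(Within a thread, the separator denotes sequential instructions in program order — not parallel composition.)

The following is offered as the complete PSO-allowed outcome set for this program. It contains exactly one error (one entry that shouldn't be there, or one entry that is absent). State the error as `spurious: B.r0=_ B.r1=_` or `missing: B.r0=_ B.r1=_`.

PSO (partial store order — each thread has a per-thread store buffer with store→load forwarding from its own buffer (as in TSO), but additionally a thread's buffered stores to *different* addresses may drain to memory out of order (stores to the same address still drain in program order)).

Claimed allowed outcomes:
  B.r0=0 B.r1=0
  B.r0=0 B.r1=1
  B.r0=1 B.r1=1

outcome vector order: (B.r0,B.r1)
PSO: 4 outcomes — {<0 0> <0 1> <1 0> <1 1>}
PSO∖claimed = {<1 0>}

missing: B.r0=1 B.r1=0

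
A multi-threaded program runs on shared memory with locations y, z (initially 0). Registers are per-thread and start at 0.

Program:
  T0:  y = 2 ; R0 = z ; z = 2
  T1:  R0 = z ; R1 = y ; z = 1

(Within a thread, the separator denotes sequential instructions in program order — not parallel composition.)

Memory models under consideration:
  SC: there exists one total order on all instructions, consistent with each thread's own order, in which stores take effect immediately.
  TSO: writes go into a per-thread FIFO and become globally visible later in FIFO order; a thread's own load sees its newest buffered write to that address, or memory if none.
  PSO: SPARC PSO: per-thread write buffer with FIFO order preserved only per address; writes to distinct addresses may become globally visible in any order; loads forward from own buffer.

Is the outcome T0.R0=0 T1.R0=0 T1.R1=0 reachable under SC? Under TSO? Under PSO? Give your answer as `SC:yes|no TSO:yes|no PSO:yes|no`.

SC:yes TSO:yes PSO:yes

outcome vector order: (T0.R0,T1.R0,T1.R1)
[SC] allowed = {000, 002, 022, 100, 102}
[TSO] allowed = {000, 002, 022, 100, 102}
[PSO] allowed = {000, 002, 020, 022, 100, 102}
target 000 ∈ {SC,TSO,PSO}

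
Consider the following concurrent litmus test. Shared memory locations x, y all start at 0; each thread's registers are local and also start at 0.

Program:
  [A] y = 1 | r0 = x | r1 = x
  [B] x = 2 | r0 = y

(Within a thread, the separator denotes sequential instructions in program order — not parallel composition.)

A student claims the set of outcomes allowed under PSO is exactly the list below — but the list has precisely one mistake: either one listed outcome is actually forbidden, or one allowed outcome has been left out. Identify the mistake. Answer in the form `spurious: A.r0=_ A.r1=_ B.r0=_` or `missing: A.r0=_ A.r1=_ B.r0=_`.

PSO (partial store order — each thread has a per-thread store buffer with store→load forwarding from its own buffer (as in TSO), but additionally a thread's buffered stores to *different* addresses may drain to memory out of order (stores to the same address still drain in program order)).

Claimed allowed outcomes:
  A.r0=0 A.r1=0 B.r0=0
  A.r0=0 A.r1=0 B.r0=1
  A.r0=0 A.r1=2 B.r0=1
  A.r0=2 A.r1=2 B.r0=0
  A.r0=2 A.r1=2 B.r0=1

missing: A.r0=0 A.r1=2 B.r0=0

outcome vector order: (A.r0,A.r1,B.r0)
[PSO] allowed = {000 001 020 021 220 221}
PSO∖claimed = {020}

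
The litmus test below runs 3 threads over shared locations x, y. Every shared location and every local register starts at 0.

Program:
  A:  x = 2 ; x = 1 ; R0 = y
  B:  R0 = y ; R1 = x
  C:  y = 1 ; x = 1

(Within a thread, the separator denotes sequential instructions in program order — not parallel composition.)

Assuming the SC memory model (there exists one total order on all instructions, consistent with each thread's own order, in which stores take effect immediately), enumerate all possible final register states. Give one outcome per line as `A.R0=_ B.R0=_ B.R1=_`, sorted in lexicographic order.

A.R0=0 B.R0=0 B.R1=0
A.R0=0 B.R0=0 B.R1=1
A.R0=0 B.R0=0 B.R1=2
A.R0=0 B.R0=1 B.R1=1
A.R0=1 B.R0=0 B.R1=0
A.R0=1 B.R0=0 B.R1=1
A.R0=1 B.R0=0 B.R1=2
A.R0=1 B.R0=1 B.R1=0
A.R0=1 B.R0=1 B.R1=1
A.R0=1 B.R0=1 B.R1=2

outcome vector order: (A.R0,B.R0,B.R1)
|SC outcomes| = 10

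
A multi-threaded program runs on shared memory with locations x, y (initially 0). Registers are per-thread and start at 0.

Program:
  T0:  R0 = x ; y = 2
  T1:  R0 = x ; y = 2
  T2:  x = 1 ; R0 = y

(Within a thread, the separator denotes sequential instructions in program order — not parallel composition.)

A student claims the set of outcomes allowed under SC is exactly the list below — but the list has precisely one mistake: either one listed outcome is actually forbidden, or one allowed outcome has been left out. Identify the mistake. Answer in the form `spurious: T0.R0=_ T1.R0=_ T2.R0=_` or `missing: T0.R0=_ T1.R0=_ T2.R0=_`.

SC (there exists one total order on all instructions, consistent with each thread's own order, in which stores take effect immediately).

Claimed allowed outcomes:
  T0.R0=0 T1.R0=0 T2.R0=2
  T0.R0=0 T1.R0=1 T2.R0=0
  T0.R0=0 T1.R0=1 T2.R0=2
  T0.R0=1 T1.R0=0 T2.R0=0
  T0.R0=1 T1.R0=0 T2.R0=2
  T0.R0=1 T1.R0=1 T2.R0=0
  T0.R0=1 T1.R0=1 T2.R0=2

outcome vector order: (T0.R0,T1.R0,T2.R0)
[SC] allowed = {<0 0 0>, <0 0 2>, <0 1 0>, <0 1 2>, <1 0 0>, <1 0 2>, <1 1 0>, <1 1 2>}
SC∖claimed = {<0 0 0>}

missing: T0.R0=0 T1.R0=0 T2.R0=0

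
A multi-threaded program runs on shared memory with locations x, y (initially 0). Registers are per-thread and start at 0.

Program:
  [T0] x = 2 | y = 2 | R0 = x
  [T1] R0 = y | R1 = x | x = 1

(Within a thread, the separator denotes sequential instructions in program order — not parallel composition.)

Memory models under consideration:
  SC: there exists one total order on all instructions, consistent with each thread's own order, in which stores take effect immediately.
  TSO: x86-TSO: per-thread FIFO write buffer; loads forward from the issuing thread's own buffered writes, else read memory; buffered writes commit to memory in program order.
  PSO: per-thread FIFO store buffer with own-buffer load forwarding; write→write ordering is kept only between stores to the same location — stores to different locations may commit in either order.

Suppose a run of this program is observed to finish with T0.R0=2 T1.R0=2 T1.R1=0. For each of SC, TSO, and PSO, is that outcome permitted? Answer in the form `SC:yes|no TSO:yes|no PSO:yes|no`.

SC:no TSO:no PSO:yes

outcome vector order: (T0.R0,T1.R0,T1.R1)
[SC] allowed = {<1 0 0> <1 0 2> <1 2 2> <2 0 0> <2 0 2> <2 2 2>}
[TSO] allowed = {<1 0 0> <1 0 2> <1 2 2> <2 0 0> <2 0 2> <2 2 2>}
[PSO] allowed = {<1 0 0> <1 0 2> <1 2 0> <1 2 2> <2 0 0> <2 0 2> <2 2 0> <2 2 2>}
target <2 2 0> ∈ {PSO}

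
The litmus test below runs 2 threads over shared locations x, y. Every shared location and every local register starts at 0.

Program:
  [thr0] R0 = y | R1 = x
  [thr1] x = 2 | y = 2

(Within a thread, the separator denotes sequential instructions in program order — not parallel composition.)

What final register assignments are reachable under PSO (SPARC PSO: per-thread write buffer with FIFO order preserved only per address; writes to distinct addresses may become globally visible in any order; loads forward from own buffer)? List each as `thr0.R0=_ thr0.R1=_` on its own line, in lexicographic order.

outcome vector order: (thr0.R0,thr0.R1)
|PSO outcomes| = 4

thr0.R0=0 thr0.R1=0
thr0.R0=0 thr0.R1=2
thr0.R0=2 thr0.R1=0
thr0.R0=2 thr0.R1=2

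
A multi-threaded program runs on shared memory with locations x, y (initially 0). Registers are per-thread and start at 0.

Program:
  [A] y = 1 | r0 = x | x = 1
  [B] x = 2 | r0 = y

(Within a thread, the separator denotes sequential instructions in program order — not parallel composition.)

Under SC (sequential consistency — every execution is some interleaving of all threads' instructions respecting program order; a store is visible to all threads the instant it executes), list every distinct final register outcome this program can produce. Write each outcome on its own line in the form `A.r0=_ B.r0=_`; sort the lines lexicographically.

outcome vector order: (A.r0,B.r0)
|SC outcomes| = 3

A.r0=0 B.r0=1
A.r0=2 B.r0=0
A.r0=2 B.r0=1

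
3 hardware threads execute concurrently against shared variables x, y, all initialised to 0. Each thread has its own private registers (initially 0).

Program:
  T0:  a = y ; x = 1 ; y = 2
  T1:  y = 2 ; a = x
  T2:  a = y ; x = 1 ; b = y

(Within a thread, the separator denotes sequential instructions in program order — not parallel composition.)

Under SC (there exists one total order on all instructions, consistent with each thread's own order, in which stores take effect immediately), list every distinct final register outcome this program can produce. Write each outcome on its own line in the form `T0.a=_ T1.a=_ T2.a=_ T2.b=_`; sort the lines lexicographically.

T0.a=0 T1.a=0 T2.a=0 T2.b=2
T0.a=0 T1.a=0 T2.a=2 T2.b=2
T0.a=0 T1.a=1 T2.a=0 T2.b=0
T0.a=0 T1.a=1 T2.a=0 T2.b=2
T0.a=0 T1.a=1 T2.a=2 T2.b=2
T0.a=2 T1.a=0 T2.a=0 T2.b=2
T0.a=2 T1.a=0 T2.a=2 T2.b=2
T0.a=2 T1.a=1 T2.a=0 T2.b=0
T0.a=2 T1.a=1 T2.a=0 T2.b=2
T0.a=2 T1.a=1 T2.a=2 T2.b=2

outcome vector order: (T0.a,T1.a,T2.a,T2.b)
|SC outcomes| = 10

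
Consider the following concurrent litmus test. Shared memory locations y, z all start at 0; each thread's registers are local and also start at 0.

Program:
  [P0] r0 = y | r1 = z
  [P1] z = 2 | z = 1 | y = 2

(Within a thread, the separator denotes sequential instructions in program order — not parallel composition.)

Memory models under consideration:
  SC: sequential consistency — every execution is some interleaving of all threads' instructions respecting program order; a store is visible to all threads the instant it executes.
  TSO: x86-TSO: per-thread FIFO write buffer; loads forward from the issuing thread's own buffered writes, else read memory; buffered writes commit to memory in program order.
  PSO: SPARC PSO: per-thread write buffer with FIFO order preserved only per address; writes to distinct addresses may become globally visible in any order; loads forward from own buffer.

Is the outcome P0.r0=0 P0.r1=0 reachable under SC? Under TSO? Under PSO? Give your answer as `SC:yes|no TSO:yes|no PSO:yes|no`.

outcome vector order: (P0.r0,P0.r1)
SC: 4 outcomes — {(0,0) (0,1) (0,2) (2,1)}
TSO: 4 outcomes — {(0,0) (0,1) (0,2) (2,1)}
PSO: 6 outcomes — {(0,0) (0,1) (0,2) (2,0) (2,1) (2,2)}
target (0,0) ∈ {SC,TSO,PSO}

SC:yes TSO:yes PSO:yes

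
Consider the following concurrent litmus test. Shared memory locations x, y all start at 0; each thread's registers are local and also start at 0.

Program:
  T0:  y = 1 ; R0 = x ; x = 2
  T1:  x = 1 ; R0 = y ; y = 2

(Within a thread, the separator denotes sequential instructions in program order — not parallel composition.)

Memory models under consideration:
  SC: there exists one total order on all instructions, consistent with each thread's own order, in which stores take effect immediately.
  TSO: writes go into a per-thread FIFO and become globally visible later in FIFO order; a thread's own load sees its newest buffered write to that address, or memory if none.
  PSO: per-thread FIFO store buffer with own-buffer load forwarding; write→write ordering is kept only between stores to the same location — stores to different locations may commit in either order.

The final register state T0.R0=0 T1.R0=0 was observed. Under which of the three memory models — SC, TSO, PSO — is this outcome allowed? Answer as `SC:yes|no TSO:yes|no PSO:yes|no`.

outcome vector order: (T0.R0,T1.R0)
[SC] allowed = {0/1; 1/0; 1/1}
[TSO] allowed = {0/0; 0/1; 1/0; 1/1}
[PSO] allowed = {0/0; 0/1; 1/0; 1/1}
target 0/0 ∈ {TSO,PSO}

SC:no TSO:yes PSO:yes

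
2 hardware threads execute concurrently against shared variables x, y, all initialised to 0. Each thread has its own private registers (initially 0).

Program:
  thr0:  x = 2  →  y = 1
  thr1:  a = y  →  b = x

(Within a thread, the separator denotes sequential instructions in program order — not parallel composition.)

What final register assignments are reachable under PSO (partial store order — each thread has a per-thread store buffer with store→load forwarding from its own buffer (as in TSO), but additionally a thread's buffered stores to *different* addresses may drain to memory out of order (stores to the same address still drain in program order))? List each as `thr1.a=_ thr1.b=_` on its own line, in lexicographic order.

outcome vector order: (thr1.a,thr1.b)
|PSO outcomes| = 4

thr1.a=0 thr1.b=0
thr1.a=0 thr1.b=2
thr1.a=1 thr1.b=0
thr1.a=1 thr1.b=2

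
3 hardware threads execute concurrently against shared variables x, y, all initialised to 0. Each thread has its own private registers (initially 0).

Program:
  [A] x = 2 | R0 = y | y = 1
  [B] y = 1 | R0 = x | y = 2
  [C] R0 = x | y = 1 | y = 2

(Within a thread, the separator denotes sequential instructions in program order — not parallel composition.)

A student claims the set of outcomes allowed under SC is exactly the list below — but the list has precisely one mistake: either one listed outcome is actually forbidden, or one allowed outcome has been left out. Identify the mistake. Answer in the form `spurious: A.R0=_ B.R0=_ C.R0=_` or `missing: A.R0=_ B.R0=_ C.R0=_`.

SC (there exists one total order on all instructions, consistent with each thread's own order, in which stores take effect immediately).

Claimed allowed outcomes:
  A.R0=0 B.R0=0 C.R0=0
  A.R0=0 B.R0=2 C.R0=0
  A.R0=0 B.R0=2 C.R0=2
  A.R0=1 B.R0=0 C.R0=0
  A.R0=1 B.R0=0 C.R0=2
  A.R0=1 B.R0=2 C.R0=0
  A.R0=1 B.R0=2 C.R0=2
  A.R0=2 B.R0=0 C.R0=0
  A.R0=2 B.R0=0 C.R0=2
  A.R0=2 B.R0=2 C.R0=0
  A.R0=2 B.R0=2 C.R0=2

spurious: A.R0=0 B.R0=0 C.R0=0

outcome vector order: (A.R0,B.R0,C.R0)
under SC → 0/2/0, 0/2/2, 1/0/0, 1/0/2, 1/2/0, 1/2/2, 2/0/0, 2/0/2, 2/2/0, 2/2/2
claimed∖SC = {0/0/0}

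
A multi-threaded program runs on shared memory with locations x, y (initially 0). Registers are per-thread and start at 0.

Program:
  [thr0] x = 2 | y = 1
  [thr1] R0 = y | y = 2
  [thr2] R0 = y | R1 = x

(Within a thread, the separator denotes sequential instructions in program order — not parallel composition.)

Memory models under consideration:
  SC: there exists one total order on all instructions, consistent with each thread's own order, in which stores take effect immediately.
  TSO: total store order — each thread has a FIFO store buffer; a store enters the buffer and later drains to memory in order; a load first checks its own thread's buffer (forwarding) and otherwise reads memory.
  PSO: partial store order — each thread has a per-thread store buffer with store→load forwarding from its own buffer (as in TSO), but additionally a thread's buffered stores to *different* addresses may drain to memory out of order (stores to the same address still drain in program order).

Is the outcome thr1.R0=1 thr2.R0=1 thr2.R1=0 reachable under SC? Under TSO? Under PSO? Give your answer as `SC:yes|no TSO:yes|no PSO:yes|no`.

outcome vector order: (thr1.R0,thr2.R0,thr2.R1)
[SC] allowed = {(0,0,0); (0,0,2); (0,1,2); (0,2,0); (0,2,2); (1,0,0); (1,0,2); (1,1,2); (1,2,2)}
[TSO] allowed = {(0,0,0); (0,0,2); (0,1,2); (0,2,0); (0,2,2); (1,0,0); (1,0,2); (1,1,2); (1,2,2)}
[PSO] allowed = {(0,0,0); (0,0,2); (0,1,0); (0,1,2); (0,2,0); (0,2,2); (1,0,0); (1,0,2); (1,1,0); (1,1,2); (1,2,0); (1,2,2)}
target (1,1,0) ∈ {PSO}

SC:no TSO:no PSO:yes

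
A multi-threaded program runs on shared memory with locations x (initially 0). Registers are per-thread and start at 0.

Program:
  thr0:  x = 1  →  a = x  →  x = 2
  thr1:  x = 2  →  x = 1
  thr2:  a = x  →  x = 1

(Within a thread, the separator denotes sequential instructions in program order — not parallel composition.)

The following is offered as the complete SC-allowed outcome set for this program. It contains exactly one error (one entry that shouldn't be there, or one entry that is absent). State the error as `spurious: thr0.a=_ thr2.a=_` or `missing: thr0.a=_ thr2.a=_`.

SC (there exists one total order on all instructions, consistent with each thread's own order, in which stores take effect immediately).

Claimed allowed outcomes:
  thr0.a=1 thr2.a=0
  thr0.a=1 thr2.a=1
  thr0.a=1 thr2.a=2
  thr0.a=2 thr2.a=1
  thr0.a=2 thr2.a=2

missing: thr0.a=2 thr2.a=0

outcome vector order: (thr0.a,thr2.a)
SC (6): <1 0>; <1 1>; <1 2>; <2 0>; <2 1>; <2 2>
SC∖claimed = {<2 0>}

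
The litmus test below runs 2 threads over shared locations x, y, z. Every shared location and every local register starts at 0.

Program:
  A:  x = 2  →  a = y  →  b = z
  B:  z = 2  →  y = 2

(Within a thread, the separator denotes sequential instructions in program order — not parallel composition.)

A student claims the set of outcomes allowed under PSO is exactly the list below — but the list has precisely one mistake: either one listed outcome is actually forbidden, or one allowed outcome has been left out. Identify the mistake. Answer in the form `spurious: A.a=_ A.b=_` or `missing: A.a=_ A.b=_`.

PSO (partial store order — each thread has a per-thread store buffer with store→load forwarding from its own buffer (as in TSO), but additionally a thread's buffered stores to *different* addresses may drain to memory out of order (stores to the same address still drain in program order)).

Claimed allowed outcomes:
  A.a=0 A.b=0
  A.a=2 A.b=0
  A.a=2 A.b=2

missing: A.a=0 A.b=2

outcome vector order: (A.a,A.b)
PSO (4): 0/0, 0/2, 2/0, 2/2
PSO∖claimed = {0/2}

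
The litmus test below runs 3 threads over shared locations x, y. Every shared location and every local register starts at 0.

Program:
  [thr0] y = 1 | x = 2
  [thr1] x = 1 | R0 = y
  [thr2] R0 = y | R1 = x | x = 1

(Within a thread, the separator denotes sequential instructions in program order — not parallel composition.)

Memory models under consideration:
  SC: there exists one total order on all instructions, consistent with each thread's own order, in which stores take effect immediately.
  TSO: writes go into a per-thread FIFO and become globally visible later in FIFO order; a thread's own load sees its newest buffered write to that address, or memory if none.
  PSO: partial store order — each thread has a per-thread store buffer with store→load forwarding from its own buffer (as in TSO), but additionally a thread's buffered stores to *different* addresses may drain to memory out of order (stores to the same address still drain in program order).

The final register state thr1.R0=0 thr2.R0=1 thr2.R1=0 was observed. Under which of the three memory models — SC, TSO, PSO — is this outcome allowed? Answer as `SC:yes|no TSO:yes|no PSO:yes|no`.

outcome vector order: (thr1.R0,thr2.R0,thr2.R1)
SC: 11 outcomes — {000, 001, 002, 011, 012, 100, 101, 102, 110, 111, 112}
TSO: 12 outcomes — {000, 001, 002, 010, 011, 012, 100, 101, 102, 110, 111, 112}
PSO: 12 outcomes — {000, 001, 002, 010, 011, 012, 100, 101, 102, 110, 111, 112}
target 010 ∈ {TSO,PSO}

SC:no TSO:yes PSO:yes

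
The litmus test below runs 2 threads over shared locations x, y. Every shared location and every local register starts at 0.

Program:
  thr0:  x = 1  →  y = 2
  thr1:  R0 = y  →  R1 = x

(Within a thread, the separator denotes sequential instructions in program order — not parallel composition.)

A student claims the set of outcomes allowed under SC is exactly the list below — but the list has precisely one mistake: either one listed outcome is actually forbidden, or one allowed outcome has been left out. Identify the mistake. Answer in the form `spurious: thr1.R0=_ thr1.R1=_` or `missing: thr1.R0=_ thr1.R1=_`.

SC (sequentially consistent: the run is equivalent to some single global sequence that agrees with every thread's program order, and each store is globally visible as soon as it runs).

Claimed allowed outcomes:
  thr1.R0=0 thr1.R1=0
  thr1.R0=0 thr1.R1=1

outcome vector order: (thr1.R0,thr1.R1)
[SC] allowed = {<0 0> <0 1> <2 1>}
SC∖claimed = {<2 1>}

missing: thr1.R0=2 thr1.R1=1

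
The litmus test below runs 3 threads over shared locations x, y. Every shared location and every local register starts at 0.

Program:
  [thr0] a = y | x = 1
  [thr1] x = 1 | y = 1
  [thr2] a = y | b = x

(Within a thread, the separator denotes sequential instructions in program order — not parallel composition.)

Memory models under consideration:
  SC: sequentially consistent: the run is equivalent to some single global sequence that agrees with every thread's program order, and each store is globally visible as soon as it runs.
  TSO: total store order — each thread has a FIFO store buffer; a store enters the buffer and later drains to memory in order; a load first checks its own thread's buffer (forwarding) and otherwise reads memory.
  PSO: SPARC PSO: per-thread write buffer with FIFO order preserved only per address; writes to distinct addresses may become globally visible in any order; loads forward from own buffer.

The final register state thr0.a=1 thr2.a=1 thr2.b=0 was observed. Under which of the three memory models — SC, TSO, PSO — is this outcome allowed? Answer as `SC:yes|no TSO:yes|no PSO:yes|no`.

outcome vector order: (thr0.a,thr2.a,thr2.b)
[SC] allowed = {000; 001; 011; 100; 101; 111}
[TSO] allowed = {000; 001; 011; 100; 101; 111}
[PSO] allowed = {000; 001; 010; 011; 100; 101; 110; 111}
target 110 ∈ {PSO}

SC:no TSO:no PSO:yes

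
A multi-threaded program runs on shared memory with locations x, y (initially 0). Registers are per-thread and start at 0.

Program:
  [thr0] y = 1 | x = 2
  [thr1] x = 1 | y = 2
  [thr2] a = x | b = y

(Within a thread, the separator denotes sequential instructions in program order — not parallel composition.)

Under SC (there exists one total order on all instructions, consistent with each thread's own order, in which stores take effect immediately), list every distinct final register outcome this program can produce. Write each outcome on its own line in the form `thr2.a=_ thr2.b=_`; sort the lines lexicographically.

outcome vector order: (thr2.a,thr2.b)
|SC outcomes| = 8

thr2.a=0 thr2.b=0
thr2.a=0 thr2.b=1
thr2.a=0 thr2.b=2
thr2.a=1 thr2.b=0
thr2.a=1 thr2.b=1
thr2.a=1 thr2.b=2
thr2.a=2 thr2.b=1
thr2.a=2 thr2.b=2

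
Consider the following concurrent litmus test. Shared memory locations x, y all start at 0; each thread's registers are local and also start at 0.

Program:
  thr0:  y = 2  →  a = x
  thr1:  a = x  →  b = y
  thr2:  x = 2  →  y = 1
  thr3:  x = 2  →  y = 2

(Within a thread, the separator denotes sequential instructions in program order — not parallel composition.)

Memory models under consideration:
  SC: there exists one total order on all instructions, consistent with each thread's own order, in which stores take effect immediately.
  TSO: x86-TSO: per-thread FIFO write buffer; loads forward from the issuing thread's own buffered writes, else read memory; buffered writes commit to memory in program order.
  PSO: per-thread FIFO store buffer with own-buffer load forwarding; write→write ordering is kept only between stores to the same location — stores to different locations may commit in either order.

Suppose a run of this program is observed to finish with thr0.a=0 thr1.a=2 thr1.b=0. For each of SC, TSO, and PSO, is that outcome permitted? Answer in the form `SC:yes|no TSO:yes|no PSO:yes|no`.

outcome vector order: (thr0.a,thr1.a,thr1.b)
SC (11): <0 0 0> <0 0 1> <0 0 2> <0 2 1> <0 2 2> <2 0 0> <2 0 1> <2 0 2> <2 2 0> <2 2 1> <2 2 2>
TSO (12): <0 0 0> <0 0 1> <0 0 2> <0 2 0> <0 2 1> <0 2 2> <2 0 0> <2 0 1> <2 0 2> <2 2 0> <2 2 1> <2 2 2>
PSO (12): <0 0 0> <0 0 1> <0 0 2> <0 2 0> <0 2 1> <0 2 2> <2 0 0> <2 0 1> <2 0 2> <2 2 0> <2 2 1> <2 2 2>
target <0 2 0> ∈ {TSO,PSO}

SC:no TSO:yes PSO:yes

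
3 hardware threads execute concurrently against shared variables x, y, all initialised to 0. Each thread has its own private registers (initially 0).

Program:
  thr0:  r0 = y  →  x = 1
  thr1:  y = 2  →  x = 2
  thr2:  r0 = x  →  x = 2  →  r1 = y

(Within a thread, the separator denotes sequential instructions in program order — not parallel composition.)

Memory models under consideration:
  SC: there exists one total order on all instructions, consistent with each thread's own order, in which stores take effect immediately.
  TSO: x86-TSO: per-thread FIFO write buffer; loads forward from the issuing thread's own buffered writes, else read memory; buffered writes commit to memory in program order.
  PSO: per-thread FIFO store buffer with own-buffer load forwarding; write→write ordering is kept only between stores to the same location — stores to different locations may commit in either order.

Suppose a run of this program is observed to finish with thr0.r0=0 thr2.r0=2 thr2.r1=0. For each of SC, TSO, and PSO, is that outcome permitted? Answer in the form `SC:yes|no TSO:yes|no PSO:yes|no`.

SC:no TSO:no PSO:yes

outcome vector order: (thr0.r0,thr2.r0,thr2.r1)
[SC] allowed = {(0,0,0), (0,0,2), (0,1,0), (0,1,2), (0,2,2), (2,0,0), (2,0,2), (2,1,2), (2,2,2)}
[TSO] allowed = {(0,0,0), (0,0,2), (0,1,0), (0,1,2), (0,2,2), (2,0,0), (2,0,2), (2,1,2), (2,2,2)}
[PSO] allowed = {(0,0,0), (0,0,2), (0,1,0), (0,1,2), (0,2,0), (0,2,2), (2,0,0), (2,0,2), (2,1,2), (2,2,0), (2,2,2)}
target (0,2,0) ∈ {PSO}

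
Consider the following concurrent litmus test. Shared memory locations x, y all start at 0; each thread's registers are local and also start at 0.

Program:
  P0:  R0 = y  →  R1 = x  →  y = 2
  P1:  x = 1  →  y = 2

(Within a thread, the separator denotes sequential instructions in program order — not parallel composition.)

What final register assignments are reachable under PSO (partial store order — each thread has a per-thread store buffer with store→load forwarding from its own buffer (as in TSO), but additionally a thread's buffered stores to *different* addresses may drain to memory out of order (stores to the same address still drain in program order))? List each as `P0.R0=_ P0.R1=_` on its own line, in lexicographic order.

outcome vector order: (P0.R0,P0.R1)
|PSO outcomes| = 4

P0.R0=0 P0.R1=0
P0.R0=0 P0.R1=1
P0.R0=2 P0.R1=0
P0.R0=2 P0.R1=1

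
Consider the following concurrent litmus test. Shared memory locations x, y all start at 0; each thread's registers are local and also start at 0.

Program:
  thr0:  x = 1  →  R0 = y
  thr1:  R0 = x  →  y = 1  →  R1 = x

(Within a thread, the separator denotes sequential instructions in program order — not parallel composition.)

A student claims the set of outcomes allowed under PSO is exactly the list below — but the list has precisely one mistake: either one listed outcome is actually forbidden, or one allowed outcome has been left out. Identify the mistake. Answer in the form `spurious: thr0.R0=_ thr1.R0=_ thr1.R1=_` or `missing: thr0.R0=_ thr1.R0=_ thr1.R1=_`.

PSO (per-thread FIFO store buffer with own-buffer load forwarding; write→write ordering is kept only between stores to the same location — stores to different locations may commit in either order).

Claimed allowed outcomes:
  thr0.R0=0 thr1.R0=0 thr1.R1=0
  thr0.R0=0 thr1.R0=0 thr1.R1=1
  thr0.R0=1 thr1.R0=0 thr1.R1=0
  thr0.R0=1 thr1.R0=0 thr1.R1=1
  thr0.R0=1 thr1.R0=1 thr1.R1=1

outcome vector order: (thr0.R0,thr1.R0,thr1.R1)
PSO (6): 0/0/0; 0/0/1; 0/1/1; 1/0/0; 1/0/1; 1/1/1
PSO∖claimed = {0/1/1}

missing: thr0.R0=0 thr1.R0=1 thr1.R1=1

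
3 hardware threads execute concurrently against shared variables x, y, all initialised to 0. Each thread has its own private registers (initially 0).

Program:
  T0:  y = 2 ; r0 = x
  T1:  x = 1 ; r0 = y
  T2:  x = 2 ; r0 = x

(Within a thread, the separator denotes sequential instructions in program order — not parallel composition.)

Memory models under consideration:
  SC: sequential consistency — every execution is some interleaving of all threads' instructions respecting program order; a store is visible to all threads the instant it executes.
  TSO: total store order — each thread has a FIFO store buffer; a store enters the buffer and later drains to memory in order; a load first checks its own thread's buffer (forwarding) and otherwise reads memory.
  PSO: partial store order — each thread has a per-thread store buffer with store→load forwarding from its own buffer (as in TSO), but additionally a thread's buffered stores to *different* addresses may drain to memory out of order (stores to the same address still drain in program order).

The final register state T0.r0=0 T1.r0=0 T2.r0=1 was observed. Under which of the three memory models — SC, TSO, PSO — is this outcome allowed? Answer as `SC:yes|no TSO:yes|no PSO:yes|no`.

SC:no TSO:yes PSO:yes

outcome vector order: (T0.r0,T1.r0,T2.r0)
SC (9): 0/2/1 0/2/2 1/0/1 1/0/2 1/2/1 1/2/2 2/0/2 2/2/1 2/2/2
TSO (12): 0/0/1 0/0/2 0/2/1 0/2/2 1/0/1 1/0/2 1/2/1 1/2/2 2/0/1 2/0/2 2/2/1 2/2/2
PSO (12): 0/0/1 0/0/2 0/2/1 0/2/2 1/0/1 1/0/2 1/2/1 1/2/2 2/0/1 2/0/2 2/2/1 2/2/2
target 0/0/1 ∈ {TSO,PSO}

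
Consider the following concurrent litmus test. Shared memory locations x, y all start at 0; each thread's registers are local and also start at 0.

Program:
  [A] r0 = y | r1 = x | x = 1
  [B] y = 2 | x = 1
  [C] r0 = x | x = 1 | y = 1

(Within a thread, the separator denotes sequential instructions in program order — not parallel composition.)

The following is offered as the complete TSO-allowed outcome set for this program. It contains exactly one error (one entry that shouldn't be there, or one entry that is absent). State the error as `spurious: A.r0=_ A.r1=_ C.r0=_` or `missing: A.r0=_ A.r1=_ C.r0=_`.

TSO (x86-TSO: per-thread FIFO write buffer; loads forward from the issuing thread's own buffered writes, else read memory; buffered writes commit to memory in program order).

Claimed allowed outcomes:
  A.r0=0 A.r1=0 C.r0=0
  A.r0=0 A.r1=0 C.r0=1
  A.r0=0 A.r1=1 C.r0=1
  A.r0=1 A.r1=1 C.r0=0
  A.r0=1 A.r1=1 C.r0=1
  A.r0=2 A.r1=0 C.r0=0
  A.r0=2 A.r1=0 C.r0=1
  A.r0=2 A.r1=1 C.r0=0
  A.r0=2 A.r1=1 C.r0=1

missing: A.r0=0 A.r1=1 C.r0=0

outcome vector order: (A.r0,A.r1,C.r0)
TSO: 10 outcomes — {(0,0,0) (0,0,1) (0,1,0) (0,1,1) (1,1,0) (1,1,1) (2,0,0) (2,0,1) (2,1,0) (2,1,1)}
TSO∖claimed = {(0,1,0)}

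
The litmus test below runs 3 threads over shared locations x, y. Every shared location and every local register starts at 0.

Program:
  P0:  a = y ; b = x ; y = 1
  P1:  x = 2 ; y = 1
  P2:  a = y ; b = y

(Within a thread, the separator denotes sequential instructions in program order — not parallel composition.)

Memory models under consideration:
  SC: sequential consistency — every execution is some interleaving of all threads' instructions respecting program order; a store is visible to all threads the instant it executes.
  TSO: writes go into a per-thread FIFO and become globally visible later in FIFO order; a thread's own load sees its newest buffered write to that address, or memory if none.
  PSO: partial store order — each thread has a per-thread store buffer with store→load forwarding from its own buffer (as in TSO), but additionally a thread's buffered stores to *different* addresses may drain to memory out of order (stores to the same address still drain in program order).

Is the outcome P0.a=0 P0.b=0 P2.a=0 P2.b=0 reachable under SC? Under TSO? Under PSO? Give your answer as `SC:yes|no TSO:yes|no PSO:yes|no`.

outcome vector order: (P0.a,P0.b,P2.a,P2.b)
SC (9): <0 0 0 0>, <0 0 0 1>, <0 0 1 1>, <0 2 0 0>, <0 2 0 1>, <0 2 1 1>, <1 2 0 0>, <1 2 0 1>, <1 2 1 1>
TSO (9): <0 0 0 0>, <0 0 0 1>, <0 0 1 1>, <0 2 0 0>, <0 2 0 1>, <0 2 1 1>, <1 2 0 0>, <1 2 0 1>, <1 2 1 1>
PSO (12): <0 0 0 0>, <0 0 0 1>, <0 0 1 1>, <0 2 0 0>, <0 2 0 1>, <0 2 1 1>, <1 0 0 0>, <1 0 0 1>, <1 0 1 1>, <1 2 0 0>, <1 2 0 1>, <1 2 1 1>
target <0 0 0 0> ∈ {SC,TSO,PSO}

SC:yes TSO:yes PSO:yes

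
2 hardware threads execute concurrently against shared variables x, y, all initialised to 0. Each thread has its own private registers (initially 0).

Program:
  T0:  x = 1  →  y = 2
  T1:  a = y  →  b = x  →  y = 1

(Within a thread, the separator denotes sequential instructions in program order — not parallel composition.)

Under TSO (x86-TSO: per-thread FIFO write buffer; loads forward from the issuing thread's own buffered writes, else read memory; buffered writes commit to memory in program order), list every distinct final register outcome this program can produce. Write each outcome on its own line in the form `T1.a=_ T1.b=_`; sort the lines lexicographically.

T1.a=0 T1.b=0
T1.a=0 T1.b=1
T1.a=2 T1.b=1

outcome vector order: (T1.a,T1.b)
|TSO outcomes| = 3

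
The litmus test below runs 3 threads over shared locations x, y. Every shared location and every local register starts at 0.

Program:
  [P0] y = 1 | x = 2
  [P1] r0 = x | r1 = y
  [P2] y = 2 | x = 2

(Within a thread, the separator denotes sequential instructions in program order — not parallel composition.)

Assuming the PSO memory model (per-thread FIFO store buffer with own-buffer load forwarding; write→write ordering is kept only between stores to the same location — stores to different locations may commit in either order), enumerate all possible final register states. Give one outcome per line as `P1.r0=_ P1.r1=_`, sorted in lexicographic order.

P1.r0=0 P1.r1=0
P1.r0=0 P1.r1=1
P1.r0=0 P1.r1=2
P1.r0=2 P1.r1=0
P1.r0=2 P1.r1=1
P1.r0=2 P1.r1=2

outcome vector order: (P1.r0,P1.r1)
|PSO outcomes| = 6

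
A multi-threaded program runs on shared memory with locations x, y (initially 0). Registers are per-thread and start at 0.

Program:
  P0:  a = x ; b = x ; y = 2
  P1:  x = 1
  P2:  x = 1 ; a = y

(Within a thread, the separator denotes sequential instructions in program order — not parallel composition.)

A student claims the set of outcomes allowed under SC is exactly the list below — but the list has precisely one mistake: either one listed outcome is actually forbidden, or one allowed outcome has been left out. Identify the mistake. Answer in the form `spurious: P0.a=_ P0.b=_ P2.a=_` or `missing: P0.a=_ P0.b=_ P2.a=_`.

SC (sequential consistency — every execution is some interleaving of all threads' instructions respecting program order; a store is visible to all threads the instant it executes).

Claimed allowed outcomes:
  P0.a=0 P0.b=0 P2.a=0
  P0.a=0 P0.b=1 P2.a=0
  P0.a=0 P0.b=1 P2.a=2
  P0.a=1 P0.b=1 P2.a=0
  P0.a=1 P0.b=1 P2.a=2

missing: P0.a=0 P0.b=0 P2.a=2

outcome vector order: (P0.a,P0.b,P2.a)
SC (6): <0 0 0>; <0 0 2>; <0 1 0>; <0 1 2>; <1 1 0>; <1 1 2>
SC∖claimed = {<0 0 2>}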